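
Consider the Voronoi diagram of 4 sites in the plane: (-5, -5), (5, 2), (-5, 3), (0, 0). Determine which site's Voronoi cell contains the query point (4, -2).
Nearest site = (5, 2)

The Voronoi cell of site s contains exactly those query points closer to s than to any other site. Compute squared distances from q = (4, -2) to each site:
  (5 − 4)² + (2 − -2)² = 17
  (0 − 4)² + (0 − -2)² = 20
  (-5 − 4)² + (-5 − -2)² = 90
  (-5 − 4)² + (3 − -2)² = 106
Minimum is attained by (5, 2), so q lies in its Voronoi cell.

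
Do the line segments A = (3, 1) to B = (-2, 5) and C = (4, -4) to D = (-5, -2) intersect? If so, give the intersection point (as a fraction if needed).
No (intersection of containing lines falls outside at least one segment)

Parametrize and solve: t = -43/26, s = -21/26. At least one of these is outside [0, 1], so the segments do not intersect.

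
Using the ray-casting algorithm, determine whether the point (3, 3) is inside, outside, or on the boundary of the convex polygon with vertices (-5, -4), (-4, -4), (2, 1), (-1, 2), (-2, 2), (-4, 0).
The point (3, 3) lies strictly outside the polygon

Cast a horizontal ray to the right from the query point and count how many polygon edges it crosses (each edge strictly once or zero times, handled with the usual half-open convention). 
Parity of crossings → even ⇒ outside.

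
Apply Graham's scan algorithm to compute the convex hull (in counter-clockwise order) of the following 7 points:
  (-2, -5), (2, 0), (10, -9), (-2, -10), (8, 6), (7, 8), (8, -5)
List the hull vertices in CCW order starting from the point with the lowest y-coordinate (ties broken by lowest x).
Hull (CCW) = [(-2, -10), (10, -9), (8, 6), (7, 8), (-2, -5)]

Graham scan procedure:
  1. Find the pivot p₀ = point with lowest y (tie → lowest x): (-2, -10).
  2. Sort the remaining points by polar angle around p₀.
  3. Walk through sorted points, maintaining a stack; pop the top while the last three entries make a non-left turn (cross product ≤ 0).
  4. Final stack is the convex hull in CCW order: (-2, -10), (10, -9), (8, 6), (7, 8), (-2, -5).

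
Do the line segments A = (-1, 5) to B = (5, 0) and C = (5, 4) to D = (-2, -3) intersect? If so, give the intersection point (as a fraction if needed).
Yes; intersection at (31/11, 20/11) (t = 7/11 on AB, s = 24/77 on CD)

Parametrize AB as A + t(B − A) = (-1 + 6 t, 5 + -5 t) and CD as C + s(D − C) = (5 + -7 s, 4 + -7 s). Solve the linear system for (t, s). Determinant = 77 ≠ 0, so a unique intersection of the containing lines exists. Solution: t = 7/11, s = 24/77 — both in [0, 1], so the segments cross. Intersection point: (31/11, 20/11).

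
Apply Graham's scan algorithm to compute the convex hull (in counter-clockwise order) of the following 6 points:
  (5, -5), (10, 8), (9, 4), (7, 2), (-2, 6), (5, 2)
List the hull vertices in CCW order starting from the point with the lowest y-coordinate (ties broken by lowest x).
Hull (CCW) = [(5, -5), (9, 4), (10, 8), (-2, 6)]

Graham scan procedure:
  1. Find the pivot p₀ = point with lowest y (tie → lowest x): (5, -5).
  2. Sort the remaining points by polar angle around p₀.
  3. Walk through sorted points, maintaining a stack; pop the top while the last three entries make a non-left turn (cross product ≤ 0).
  4. Final stack is the convex hull in CCW order: (5, -5), (9, 4), (10, 8), (-2, 6).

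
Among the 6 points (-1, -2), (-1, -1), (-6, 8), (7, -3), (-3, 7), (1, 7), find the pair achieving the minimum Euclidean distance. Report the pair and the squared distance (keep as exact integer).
Pair = ((-1, -2), (-1, -1)); squared distance = 1

Compute all C(6, 2) = 15 pairwise squared distances (x_i − x_j)² + (y_i − y_j)². The minimum is 1, attained by the pair ((-1, -2), (-1, -1)).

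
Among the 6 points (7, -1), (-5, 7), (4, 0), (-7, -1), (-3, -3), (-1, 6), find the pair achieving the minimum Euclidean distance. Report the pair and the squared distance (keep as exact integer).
Pair = ((7, -1), (4, 0)); squared distance = 10

Compute all C(6, 2) = 15 pairwise squared distances (x_i − x_j)² + (y_i − y_j)². The minimum is 10, attained by the pair ((7, -1), (4, 0)).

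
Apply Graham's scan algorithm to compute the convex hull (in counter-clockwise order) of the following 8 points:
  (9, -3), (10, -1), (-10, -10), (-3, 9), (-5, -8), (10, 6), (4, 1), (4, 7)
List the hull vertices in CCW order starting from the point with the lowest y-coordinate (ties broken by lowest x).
Hull (CCW) = [(-10, -10), (9, -3), (10, -1), (10, 6), (-3, 9)]

Graham scan procedure:
  1. Find the pivot p₀ = point with lowest y (tie → lowest x): (-10, -10).
  2. Sort the remaining points by polar angle around p₀.
  3. Walk through sorted points, maintaining a stack; pop the top while the last three entries make a non-left turn (cross product ≤ 0).
  4. Final stack is the convex hull in CCW order: (-10, -10), (9, -3), (10, -1), (10, 6), (-3, 9).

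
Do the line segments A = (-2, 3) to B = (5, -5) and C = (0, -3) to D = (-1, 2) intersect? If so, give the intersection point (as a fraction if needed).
Yes; intersection at (-26/27, 49/27) (t = 4/27 on AB, s = 26/27 on CD)

Parametrize AB as A + t(B − A) = (-2 + 7 t, 3 + -8 t) and CD as C + s(D − C) = (0 + -1 s, -3 + 5 s). Solve the linear system for (t, s). Determinant = -27 ≠ 0, so a unique intersection of the containing lines exists. Solution: t = 4/27, s = 26/27 — both in [0, 1], so the segments cross. Intersection point: (-26/27, 49/27).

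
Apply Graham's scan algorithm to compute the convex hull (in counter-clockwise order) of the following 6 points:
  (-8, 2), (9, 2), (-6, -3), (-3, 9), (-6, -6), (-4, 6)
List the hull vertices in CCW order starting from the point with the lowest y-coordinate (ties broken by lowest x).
Hull (CCW) = [(-6, -6), (9, 2), (-3, 9), (-8, 2)]

Graham scan procedure:
  1. Find the pivot p₀ = point with lowest y (tie → lowest x): (-6, -6).
  2. Sort the remaining points by polar angle around p₀.
  3. Walk through sorted points, maintaining a stack; pop the top while the last three entries make a non-left turn (cross product ≤ 0).
  4. Final stack is the convex hull in CCW order: (-6, -6), (9, 2), (-3, 9), (-8, 2).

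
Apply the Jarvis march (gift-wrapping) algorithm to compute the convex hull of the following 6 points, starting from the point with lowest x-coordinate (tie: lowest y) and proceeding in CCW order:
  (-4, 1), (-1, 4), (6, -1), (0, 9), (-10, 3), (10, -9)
Hull (CCW) = [(-10, 3), (10, -9), (6, -1), (0, 9)]

Jarvis march: at each step, from the current hull vertex p, select the next vertex q as the point such that every other point lies strictly to the left of (or on) the directed line p → q. (Equivalently: for every other point r, the cross product (q − p) × (r − p) ≥ 0.)
Starting point (lowest x, tie lowest y): (-10, 3). Wrap until returning to start. Resulting hull: (-10, 3), (10, -9), (6, -1), (0, 9).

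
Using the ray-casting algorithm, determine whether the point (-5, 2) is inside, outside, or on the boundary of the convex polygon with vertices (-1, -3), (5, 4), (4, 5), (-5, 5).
The point (-5, 2) lies strictly outside the polygon

Cast a horizontal ray to the right from the query point and count how many polygon edges it crosses (each edge strictly once or zero times, handled with the usual half-open convention). 
Parity of crossings → even ⇒ outside.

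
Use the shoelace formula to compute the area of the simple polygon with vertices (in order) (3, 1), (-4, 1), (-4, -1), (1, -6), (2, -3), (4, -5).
Area = 35

Shoelace formula: Area = (1/2) |Σ_i (x_i · y_{i+1} − x_{i+1} · y_i)| (indices mod n). Compute each cross term:
  (3)(1) − (-4)(1) = 7
  (-4)(-1) − (-4)(1) = 8
  (-4)(-6) − (1)(-1) = 25
  (1)(-3) − (2)(-6) = 9
  (2)(-5) − (4)(-3) = 2
  (4)(1) − (3)(-5) = 19
Sum = 70, so (signed) Area = 70/2 = 35, |Area| = 35.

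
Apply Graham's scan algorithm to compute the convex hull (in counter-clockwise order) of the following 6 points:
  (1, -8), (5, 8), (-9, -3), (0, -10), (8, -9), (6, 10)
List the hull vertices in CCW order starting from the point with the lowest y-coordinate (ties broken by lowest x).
Hull (CCW) = [(0, -10), (8, -9), (6, 10), (-9, -3)]

Graham scan procedure:
  1. Find the pivot p₀ = point with lowest y (tie → lowest x): (0, -10).
  2. Sort the remaining points by polar angle around p₀.
  3. Walk through sorted points, maintaining a stack; pop the top while the last three entries make a non-left turn (cross product ≤ 0).
  4. Final stack is the convex hull in CCW order: (0, -10), (8, -9), (6, 10), (-9, -3).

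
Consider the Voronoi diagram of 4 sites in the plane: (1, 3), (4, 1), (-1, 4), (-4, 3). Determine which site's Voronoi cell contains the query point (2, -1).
Nearest site = (4, 1)

The Voronoi cell of site s contains exactly those query points closer to s than to any other site. Compute squared distances from q = (2, -1) to each site:
  (4 − 2)² + (1 − -1)² = 8
  (1 − 2)² + (3 − -1)² = 17
  (-1 − 2)² + (4 − -1)² = 34
  (-4 − 2)² + (3 − -1)² = 52
Minimum is attained by (4, 1), so q lies in its Voronoi cell.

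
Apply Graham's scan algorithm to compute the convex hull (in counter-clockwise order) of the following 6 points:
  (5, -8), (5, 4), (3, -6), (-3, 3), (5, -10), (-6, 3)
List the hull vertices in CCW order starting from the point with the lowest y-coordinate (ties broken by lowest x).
Hull (CCW) = [(5, -10), (5, 4), (-6, 3)]

Graham scan procedure:
  1. Find the pivot p₀ = point with lowest y (tie → lowest x): (5, -10).
  2. Sort the remaining points by polar angle around p₀.
  3. Walk through sorted points, maintaining a stack; pop the top while the last three entries make a non-left turn (cross product ≤ 0).
  4. Final stack is the convex hull in CCW order: (5, -10), (5, 4), (-6, 3).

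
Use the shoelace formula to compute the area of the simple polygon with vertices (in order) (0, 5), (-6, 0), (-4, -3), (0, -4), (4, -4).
Area = 50

Shoelace formula: Area = (1/2) |Σ_i (x_i · y_{i+1} − x_{i+1} · y_i)| (indices mod n). Compute each cross term:
  (0)(0) − (-6)(5) = 30
  (-6)(-3) − (-4)(0) = 18
  (-4)(-4) − (0)(-3) = 16
  (0)(-4) − (4)(-4) = 16
  (4)(5) − (0)(-4) = 20
Sum = 100, so (signed) Area = 100/2 = 50, |Area| = 50.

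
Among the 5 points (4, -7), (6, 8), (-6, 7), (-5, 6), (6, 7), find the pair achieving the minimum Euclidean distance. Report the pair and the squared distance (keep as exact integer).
Pair = ((6, 8), (6, 7)); squared distance = 1

Compute all C(5, 2) = 10 pairwise squared distances (x_i − x_j)² + (y_i − y_j)². The minimum is 1, attained by the pair ((6, 8), (6, 7)).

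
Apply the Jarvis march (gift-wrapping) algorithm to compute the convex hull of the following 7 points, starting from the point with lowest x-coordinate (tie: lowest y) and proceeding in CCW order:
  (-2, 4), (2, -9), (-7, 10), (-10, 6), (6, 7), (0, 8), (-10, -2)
Hull (CCW) = [(-10, -2), (2, -9), (6, 7), (-7, 10), (-10, 6)]

Jarvis march: at each step, from the current hull vertex p, select the next vertex q as the point such that every other point lies strictly to the left of (or on) the directed line p → q. (Equivalently: for every other point r, the cross product (q − p) × (r − p) ≥ 0.)
Starting point (lowest x, tie lowest y): (-10, -2). Wrap until returning to start. Resulting hull: (-10, -2), (2, -9), (6, 7), (-7, 10), (-10, 6).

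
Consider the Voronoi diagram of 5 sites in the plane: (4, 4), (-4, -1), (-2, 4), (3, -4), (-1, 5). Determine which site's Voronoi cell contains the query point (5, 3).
Nearest site = (4, 4)

The Voronoi cell of site s contains exactly those query points closer to s than to any other site. Compute squared distances from q = (5, 3) to each site:
  (4 − 5)² + (4 − 3)² = 2
  (-1 − 5)² + (5 − 3)² = 40
  (-2 − 5)² + (4 − 3)² = 50
  (3 − 5)² + (-4 − 3)² = 53
  (-4 − 5)² + (-1 − 3)² = 97
Minimum is attained by (4, 4), so q lies in its Voronoi cell.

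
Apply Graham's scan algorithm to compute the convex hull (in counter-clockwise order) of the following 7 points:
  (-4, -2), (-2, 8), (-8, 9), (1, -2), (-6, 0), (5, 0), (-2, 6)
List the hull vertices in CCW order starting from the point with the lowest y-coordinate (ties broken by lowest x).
Hull (CCW) = [(-4, -2), (1, -2), (5, 0), (-2, 8), (-8, 9), (-6, 0)]

Graham scan procedure:
  1. Find the pivot p₀ = point with lowest y (tie → lowest x): (-4, -2).
  2. Sort the remaining points by polar angle around p₀.
  3. Walk through sorted points, maintaining a stack; pop the top while the last three entries make a non-left turn (cross product ≤ 0).
  4. Final stack is the convex hull in CCW order: (-4, -2), (1, -2), (5, 0), (-2, 8), (-8, 9), (-6, 0).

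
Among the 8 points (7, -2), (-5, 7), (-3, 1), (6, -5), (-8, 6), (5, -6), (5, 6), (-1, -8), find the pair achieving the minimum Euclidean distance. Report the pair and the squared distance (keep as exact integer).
Pair = ((6, -5), (5, -6)); squared distance = 2

Compute all C(8, 2) = 28 pairwise squared distances (x_i − x_j)² + (y_i − y_j)². The minimum is 2, attained by the pair ((6, -5), (5, -6)).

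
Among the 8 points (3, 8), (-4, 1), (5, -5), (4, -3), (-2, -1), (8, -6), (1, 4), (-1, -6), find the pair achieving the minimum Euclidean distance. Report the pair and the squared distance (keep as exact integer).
Pair = ((5, -5), (4, -3)); squared distance = 5

Compute all C(8, 2) = 28 pairwise squared distances (x_i − x_j)² + (y_i − y_j)². The minimum is 5, attained by the pair ((5, -5), (4, -3)).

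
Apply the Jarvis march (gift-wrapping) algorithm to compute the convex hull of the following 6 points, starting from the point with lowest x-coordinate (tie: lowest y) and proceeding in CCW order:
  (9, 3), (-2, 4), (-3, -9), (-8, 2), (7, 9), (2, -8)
Hull (CCW) = [(-8, 2), (-3, -9), (2, -8), (9, 3), (7, 9)]

Jarvis march: at each step, from the current hull vertex p, select the next vertex q as the point such that every other point lies strictly to the left of (or on) the directed line p → q. (Equivalently: for every other point r, the cross product (q − p) × (r − p) ≥ 0.)
Starting point (lowest x, tie lowest y): (-8, 2). Wrap until returning to start. Resulting hull: (-8, 2), (-3, -9), (2, -8), (9, 3), (7, 9).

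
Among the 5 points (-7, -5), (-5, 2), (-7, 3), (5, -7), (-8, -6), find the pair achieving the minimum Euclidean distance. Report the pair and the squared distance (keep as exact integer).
Pair = ((-7, -5), (-8, -6)); squared distance = 2

Compute all C(5, 2) = 10 pairwise squared distances (x_i − x_j)² + (y_i − y_j)². The minimum is 2, attained by the pair ((-7, -5), (-8, -6)).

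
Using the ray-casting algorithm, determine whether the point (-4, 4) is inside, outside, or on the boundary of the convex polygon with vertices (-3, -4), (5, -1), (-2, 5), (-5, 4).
The point (-4, 4) lies strictly inside the polygon

Cast a horizontal ray to the right from the query point and count how many polygon edges it crosses (each edge strictly once or zero times, handled with the usual half-open convention). 
Parity of crossings → odd ⇒ inside.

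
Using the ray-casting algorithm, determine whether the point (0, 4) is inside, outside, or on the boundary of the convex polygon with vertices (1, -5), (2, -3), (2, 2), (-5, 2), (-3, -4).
The point (0, 4) lies strictly outside the polygon

Cast a horizontal ray to the right from the query point and count how many polygon edges it crosses (each edge strictly once or zero times, handled with the usual half-open convention). 
Parity of crossings → even ⇒ outside.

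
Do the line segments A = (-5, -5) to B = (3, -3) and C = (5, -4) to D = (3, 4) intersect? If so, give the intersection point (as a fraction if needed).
No (intersection of containing lines falls outside at least one segment)

Parametrize and solve: t = 41/34, s = 3/17. At least one of these is outside [0, 1], so the segments do not intersect.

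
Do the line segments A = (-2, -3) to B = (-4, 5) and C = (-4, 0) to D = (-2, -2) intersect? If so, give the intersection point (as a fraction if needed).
Yes; intersection at (-7/3, -5/3) (t = 1/6 on AB, s = 5/6 on CD)

Parametrize AB as A + t(B − A) = (-2 + -2 t, -3 + 8 t) and CD as C + s(D − C) = (-4 + 2 s, 0 + -2 s). Solve the linear system for (t, s). Determinant = 12 ≠ 0, so a unique intersection of the containing lines exists. Solution: t = 1/6, s = 5/6 — both in [0, 1], so the segments cross. Intersection point: (-7/3, -5/3).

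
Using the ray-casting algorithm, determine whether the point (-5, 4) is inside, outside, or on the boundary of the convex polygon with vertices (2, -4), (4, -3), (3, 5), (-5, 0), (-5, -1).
The point (-5, 4) lies strictly outside the polygon

Cast a horizontal ray to the right from the query point and count how many polygon edges it crosses (each edge strictly once or zero times, handled with the usual half-open convention). 
Parity of crossings → even ⇒ outside.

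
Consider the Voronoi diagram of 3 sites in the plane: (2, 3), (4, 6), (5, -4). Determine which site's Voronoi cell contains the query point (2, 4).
Nearest site = (2, 3)

The Voronoi cell of site s contains exactly those query points closer to s than to any other site. Compute squared distances from q = (2, 4) to each site:
  (2 − 2)² + (3 − 4)² = 1
  (4 − 2)² + (6 − 4)² = 8
  (5 − 2)² + (-4 − 4)² = 73
Minimum is attained by (2, 3), so q lies in its Voronoi cell.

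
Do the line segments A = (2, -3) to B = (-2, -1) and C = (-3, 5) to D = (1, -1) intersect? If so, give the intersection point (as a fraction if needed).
No (intersection of containing lines falls outside at least one segment)

Parametrize and solve: t = -1/8, s = 11/8. At least one of these is outside [0, 1], so the segments do not intersect.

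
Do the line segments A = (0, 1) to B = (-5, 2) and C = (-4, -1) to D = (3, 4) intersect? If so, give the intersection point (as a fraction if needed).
Yes; intersection at (-15/16, 19/16) (t = 3/16 on AB, s = 7/16 on CD)

Parametrize AB as A + t(B − A) = (0 + -5 t, 1 + 1 t) and CD as C + s(D − C) = (-4 + 7 s, -1 + 5 s). Solve the linear system for (t, s). Determinant = 32 ≠ 0, so a unique intersection of the containing lines exists. Solution: t = 3/16, s = 7/16 — both in [0, 1], so the segments cross. Intersection point: (-15/16, 19/16).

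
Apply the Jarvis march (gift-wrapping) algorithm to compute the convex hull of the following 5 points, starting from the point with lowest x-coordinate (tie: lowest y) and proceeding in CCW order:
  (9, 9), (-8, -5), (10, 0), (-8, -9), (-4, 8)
Hull (CCW) = [(-8, -9), (10, 0), (9, 9), (-4, 8), (-8, -5)]

Jarvis march: at each step, from the current hull vertex p, select the next vertex q as the point such that every other point lies strictly to the left of (or on) the directed line p → q. (Equivalently: for every other point r, the cross product (q − p) × (r − p) ≥ 0.)
Starting point (lowest x, tie lowest y): (-8, -9). Wrap until returning to start. Resulting hull: (-8, -9), (10, 0), (9, 9), (-4, 8), (-8, -5).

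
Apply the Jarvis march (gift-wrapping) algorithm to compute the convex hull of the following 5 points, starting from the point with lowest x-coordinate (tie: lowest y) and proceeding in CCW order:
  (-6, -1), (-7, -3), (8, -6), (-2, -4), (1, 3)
Hull (CCW) = [(-7, -3), (8, -6), (1, 3), (-6, -1)]

Jarvis march: at each step, from the current hull vertex p, select the next vertex q as the point such that every other point lies strictly to the left of (or on) the directed line p → q. (Equivalently: for every other point r, the cross product (q − p) × (r − p) ≥ 0.)
Starting point (lowest x, tie lowest y): (-7, -3). Wrap until returning to start. Resulting hull: (-7, -3), (8, -6), (1, 3), (-6, -1).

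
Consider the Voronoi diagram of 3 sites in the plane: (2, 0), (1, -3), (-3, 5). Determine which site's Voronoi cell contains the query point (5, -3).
Nearest site = (1, -3)

The Voronoi cell of site s contains exactly those query points closer to s than to any other site. Compute squared distances from q = (5, -3) to each site:
  (1 − 5)² + (-3 − -3)² = 16
  (2 − 5)² + (0 − -3)² = 18
  (-3 − 5)² + (5 − -3)² = 128
Minimum is attained by (1, -3), so q lies in its Voronoi cell.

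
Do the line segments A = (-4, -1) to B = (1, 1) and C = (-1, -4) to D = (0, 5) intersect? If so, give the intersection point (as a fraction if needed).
Yes; intersection at (-22/43, 17/43) (t = 30/43 on AB, s = 21/43 on CD)

Parametrize AB as A + t(B − A) = (-4 + 5 t, -1 + 2 t) and CD as C + s(D − C) = (-1 + 1 s, -4 + 9 s). Solve the linear system for (t, s). Determinant = -43 ≠ 0, so a unique intersection of the containing lines exists. Solution: t = 30/43, s = 21/43 — both in [0, 1], so the segments cross. Intersection point: (-22/43, 17/43).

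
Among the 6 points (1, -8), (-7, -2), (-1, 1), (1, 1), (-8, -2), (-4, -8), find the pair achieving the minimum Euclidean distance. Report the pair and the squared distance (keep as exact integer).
Pair = ((-7, -2), (-8, -2)); squared distance = 1

Compute all C(6, 2) = 15 pairwise squared distances (x_i − x_j)² + (y_i − y_j)². The minimum is 1, attained by the pair ((-7, -2), (-8, -2)).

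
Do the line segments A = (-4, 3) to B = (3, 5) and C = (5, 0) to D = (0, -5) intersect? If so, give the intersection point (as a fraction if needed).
No (intersection of containing lines falls outside at least one segment)

Parametrize and solve: t = 12/5, s = -39/25. At least one of these is outside [0, 1], so the segments do not intersect.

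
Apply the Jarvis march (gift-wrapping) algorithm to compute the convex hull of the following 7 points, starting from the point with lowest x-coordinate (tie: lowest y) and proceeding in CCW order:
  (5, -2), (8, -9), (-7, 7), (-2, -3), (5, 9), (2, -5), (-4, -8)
Hull (CCW) = [(-7, 7), (-4, -8), (8, -9), (5, 9)]

Jarvis march: at each step, from the current hull vertex p, select the next vertex q as the point such that every other point lies strictly to the left of (or on) the directed line p → q. (Equivalently: for every other point r, the cross product (q − p) × (r − p) ≥ 0.)
Starting point (lowest x, tie lowest y): (-7, 7). Wrap until returning to start. Resulting hull: (-7, 7), (-4, -8), (8, -9), (5, 9).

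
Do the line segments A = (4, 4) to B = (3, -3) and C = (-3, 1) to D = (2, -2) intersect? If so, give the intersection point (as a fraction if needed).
No (intersection of containing lines falls outside at least one segment)

Parametrize and solve: t = 18/19, s = 23/19. At least one of these is outside [0, 1], so the segments do not intersect.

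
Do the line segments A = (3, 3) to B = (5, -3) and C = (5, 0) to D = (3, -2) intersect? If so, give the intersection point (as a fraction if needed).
Yes; intersection at (17/4, -3/4) (t = 5/8 on AB, s = 3/8 on CD)

Parametrize AB as A + t(B − A) = (3 + 2 t, 3 + -6 t) and CD as C + s(D − C) = (5 + -2 s, 0 + -2 s). Solve the linear system for (t, s). Determinant = 16 ≠ 0, so a unique intersection of the containing lines exists. Solution: t = 5/8, s = 3/8 — both in [0, 1], so the segments cross. Intersection point: (17/4, -3/4).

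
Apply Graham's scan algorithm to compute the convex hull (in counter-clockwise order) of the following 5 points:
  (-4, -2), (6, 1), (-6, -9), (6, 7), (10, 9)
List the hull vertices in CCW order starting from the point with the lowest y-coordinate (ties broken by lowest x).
Hull (CCW) = [(-6, -9), (6, 1), (10, 9), (6, 7), (-4, -2)]

Graham scan procedure:
  1. Find the pivot p₀ = point with lowest y (tie → lowest x): (-6, -9).
  2. Sort the remaining points by polar angle around p₀.
  3. Walk through sorted points, maintaining a stack; pop the top while the last three entries make a non-left turn (cross product ≤ 0).
  4. Final stack is the convex hull in CCW order: (-6, -9), (6, 1), (10, 9), (6, 7), (-4, -2).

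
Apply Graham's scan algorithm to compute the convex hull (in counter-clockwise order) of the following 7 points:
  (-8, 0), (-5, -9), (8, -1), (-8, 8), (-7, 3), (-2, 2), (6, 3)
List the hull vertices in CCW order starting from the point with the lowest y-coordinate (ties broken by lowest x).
Hull (CCW) = [(-5, -9), (8, -1), (6, 3), (-8, 8), (-8, 0)]

Graham scan procedure:
  1. Find the pivot p₀ = point with lowest y (tie → lowest x): (-5, -9).
  2. Sort the remaining points by polar angle around p₀.
  3. Walk through sorted points, maintaining a stack; pop the top while the last three entries make a non-left turn (cross product ≤ 0).
  4. Final stack is the convex hull in CCW order: (-5, -9), (8, -1), (6, 3), (-8, 8), (-8, 0).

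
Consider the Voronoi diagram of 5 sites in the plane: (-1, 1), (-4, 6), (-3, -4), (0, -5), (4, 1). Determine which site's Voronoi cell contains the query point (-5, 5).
Nearest site = (-4, 6)

The Voronoi cell of site s contains exactly those query points closer to s than to any other site. Compute squared distances from q = (-5, 5) to each site:
  (-4 − -5)² + (6 − 5)² = 2
  (-1 − -5)² + (1 − 5)² = 32
  (-3 − -5)² + (-4 − 5)² = 85
  (4 − -5)² + (1 − 5)² = 97
  (0 − -5)² + (-5 − 5)² = 125
Minimum is attained by (-4, 6), so q lies in its Voronoi cell.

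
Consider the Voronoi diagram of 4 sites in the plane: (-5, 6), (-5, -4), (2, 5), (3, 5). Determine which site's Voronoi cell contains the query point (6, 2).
Nearest site = (3, 5)

The Voronoi cell of site s contains exactly those query points closer to s than to any other site. Compute squared distances from q = (6, 2) to each site:
  (3 − 6)² + (5 − 2)² = 18
  (2 − 6)² + (5 − 2)² = 25
  (-5 − 6)² + (6 − 2)² = 137
  (-5 − 6)² + (-4 − 2)² = 157
Minimum is attained by (3, 5), so q lies in its Voronoi cell.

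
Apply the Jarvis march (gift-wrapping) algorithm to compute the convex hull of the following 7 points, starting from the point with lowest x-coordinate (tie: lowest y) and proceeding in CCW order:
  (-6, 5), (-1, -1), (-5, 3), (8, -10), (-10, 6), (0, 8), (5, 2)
Hull (CCW) = [(-10, 6), (8, -10), (5, 2), (0, 8)]

Jarvis march: at each step, from the current hull vertex p, select the next vertex q as the point such that every other point lies strictly to the left of (or on) the directed line p → q. (Equivalently: for every other point r, the cross product (q − p) × (r − p) ≥ 0.)
Starting point (lowest x, tie lowest y): (-10, 6). Wrap until returning to start. Resulting hull: (-10, 6), (8, -10), (5, 2), (0, 8).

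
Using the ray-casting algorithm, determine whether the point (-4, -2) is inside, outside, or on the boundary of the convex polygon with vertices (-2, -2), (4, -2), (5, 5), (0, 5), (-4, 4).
The point (-4, -2) lies strictly outside the polygon

Cast a horizontal ray to the right from the query point and count how many polygon edges it crosses (each edge strictly once or zero times, handled with the usual half-open convention). 
Parity of crossings → even ⇒ outside.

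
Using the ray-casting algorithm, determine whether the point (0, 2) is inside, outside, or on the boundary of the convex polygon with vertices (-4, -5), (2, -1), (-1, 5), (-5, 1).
The point (0, 2) lies strictly inside the polygon

Cast a horizontal ray to the right from the query point and count how many polygon edges it crosses (each edge strictly once or zero times, handled with the usual half-open convention). 
Parity of crossings → odd ⇒ inside.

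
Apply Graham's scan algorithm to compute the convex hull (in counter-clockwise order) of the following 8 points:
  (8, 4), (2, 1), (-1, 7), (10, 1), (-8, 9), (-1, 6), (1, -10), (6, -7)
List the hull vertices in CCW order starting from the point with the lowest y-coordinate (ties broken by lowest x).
Hull (CCW) = [(1, -10), (6, -7), (10, 1), (8, 4), (-1, 7), (-8, 9)]

Graham scan procedure:
  1. Find the pivot p₀ = point with lowest y (tie → lowest x): (1, -10).
  2. Sort the remaining points by polar angle around p₀.
  3. Walk through sorted points, maintaining a stack; pop the top while the last three entries make a non-left turn (cross product ≤ 0).
  4. Final stack is the convex hull in CCW order: (1, -10), (6, -7), (10, 1), (8, 4), (-1, 7), (-8, 9).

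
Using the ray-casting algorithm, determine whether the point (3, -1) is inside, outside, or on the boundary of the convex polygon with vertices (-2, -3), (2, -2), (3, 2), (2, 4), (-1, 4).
The point (3, -1) lies strictly outside the polygon

Cast a horizontal ray to the right from the query point and count how many polygon edges it crosses (each edge strictly once or zero times, handled with the usual half-open convention). 
Parity of crossings → even ⇒ outside.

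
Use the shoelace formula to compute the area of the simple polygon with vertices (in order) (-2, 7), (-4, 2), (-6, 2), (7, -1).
Area = 67/2

Shoelace formula: Area = (1/2) |Σ_i (x_i · y_{i+1} − x_{i+1} · y_i)| (indices mod n). Compute each cross term:
  (-2)(2) − (-4)(7) = 24
  (-4)(2) − (-6)(2) = 4
  (-6)(-1) − (7)(2) = -8
  (7)(7) − (-2)(-1) = 47
Sum = 67, so (signed) Area = 67/2 = 67/2, |Area| = 67/2.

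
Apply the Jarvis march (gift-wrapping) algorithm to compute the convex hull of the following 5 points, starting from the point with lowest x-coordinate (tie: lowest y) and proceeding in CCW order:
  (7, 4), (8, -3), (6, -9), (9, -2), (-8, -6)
Hull (CCW) = [(-8, -6), (6, -9), (9, -2), (7, 4)]

Jarvis march: at each step, from the current hull vertex p, select the next vertex q as the point such that every other point lies strictly to the left of (or on) the directed line p → q. (Equivalently: for every other point r, the cross product (q − p) × (r − p) ≥ 0.)
Starting point (lowest x, tie lowest y): (-8, -6). Wrap until returning to start. Resulting hull: (-8, -6), (6, -9), (9, -2), (7, 4).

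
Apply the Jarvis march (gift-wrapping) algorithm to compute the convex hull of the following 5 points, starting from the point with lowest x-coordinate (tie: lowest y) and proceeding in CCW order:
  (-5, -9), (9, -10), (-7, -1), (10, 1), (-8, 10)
Hull (CCW) = [(-8, 10), (-7, -1), (-5, -9), (9, -10), (10, 1)]

Jarvis march: at each step, from the current hull vertex p, select the next vertex q as the point such that every other point lies strictly to the left of (or on) the directed line p → q. (Equivalently: for every other point r, the cross product (q − p) × (r − p) ≥ 0.)
Starting point (lowest x, tie lowest y): (-8, 10). Wrap until returning to start. Resulting hull: (-8, 10), (-7, -1), (-5, -9), (9, -10), (10, 1).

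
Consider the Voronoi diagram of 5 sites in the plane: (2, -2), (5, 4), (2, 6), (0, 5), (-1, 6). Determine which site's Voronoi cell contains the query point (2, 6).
Nearest site = (2, 6)

The Voronoi cell of site s contains exactly those query points closer to s than to any other site. Compute squared distances from q = (2, 6) to each site:
  (2 − 2)² + (6 − 6)² = 0
  (0 − 2)² + (5 − 6)² = 5
  (-1 − 2)² + (6 − 6)² = 9
  (5 − 2)² + (4 − 6)² = 13
  (2 − 2)² + (-2 − 6)² = 64
Minimum is attained by (2, 6), so q lies in its Voronoi cell.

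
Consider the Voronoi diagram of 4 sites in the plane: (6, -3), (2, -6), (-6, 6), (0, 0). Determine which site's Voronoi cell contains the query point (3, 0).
Nearest site = (0, 0)

The Voronoi cell of site s contains exactly those query points closer to s than to any other site. Compute squared distances from q = (3, 0) to each site:
  (0 − 3)² + (0 − 0)² = 9
  (6 − 3)² + (-3 − 0)² = 18
  (2 − 3)² + (-6 − 0)² = 37
  (-6 − 3)² + (6 − 0)² = 117
Minimum is attained by (0, 0), so q lies in its Voronoi cell.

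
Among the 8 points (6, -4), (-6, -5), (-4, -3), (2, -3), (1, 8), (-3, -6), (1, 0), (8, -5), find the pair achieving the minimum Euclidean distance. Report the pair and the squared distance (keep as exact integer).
Pair = ((6, -4), (8, -5)); squared distance = 5

Compute all C(8, 2) = 28 pairwise squared distances (x_i − x_j)² + (y_i − y_j)². The minimum is 5, attained by the pair ((6, -4), (8, -5)).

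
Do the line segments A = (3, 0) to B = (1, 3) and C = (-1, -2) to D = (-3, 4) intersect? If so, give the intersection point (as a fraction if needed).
No (intersection of containing lines falls outside at least one segment)

Parametrize and solve: t = 14/3, s = 8/3. At least one of these is outside [0, 1], so the segments do not intersect.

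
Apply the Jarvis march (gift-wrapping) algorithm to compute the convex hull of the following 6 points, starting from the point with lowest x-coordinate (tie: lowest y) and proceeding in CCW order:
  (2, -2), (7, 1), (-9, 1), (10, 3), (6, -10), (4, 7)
Hull (CCW) = [(-9, 1), (6, -10), (10, 3), (4, 7)]

Jarvis march: at each step, from the current hull vertex p, select the next vertex q as the point such that every other point lies strictly to the left of (or on) the directed line p → q. (Equivalently: for every other point r, the cross product (q − p) × (r − p) ≥ 0.)
Starting point (lowest x, tie lowest y): (-9, 1). Wrap until returning to start. Resulting hull: (-9, 1), (6, -10), (10, 3), (4, 7).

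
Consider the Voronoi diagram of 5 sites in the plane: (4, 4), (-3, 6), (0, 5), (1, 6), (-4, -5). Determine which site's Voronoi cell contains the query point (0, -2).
Nearest site = (-4, -5)

The Voronoi cell of site s contains exactly those query points closer to s than to any other site. Compute squared distances from q = (0, -2) to each site:
  (-4 − 0)² + (-5 − -2)² = 25
  (0 − 0)² + (5 − -2)² = 49
  (4 − 0)² + (4 − -2)² = 52
  (1 − 0)² + (6 − -2)² = 65
  (-3 − 0)² + (6 − -2)² = 73
Minimum is attained by (-4, -5), so q lies in its Voronoi cell.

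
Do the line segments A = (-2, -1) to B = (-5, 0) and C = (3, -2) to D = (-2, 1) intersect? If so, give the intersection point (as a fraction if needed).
No (intersection of containing lines falls outside at least one segment)

Parametrize and solve: t = -5/2, s = -1/2. At least one of these is outside [0, 1], so the segments do not intersect.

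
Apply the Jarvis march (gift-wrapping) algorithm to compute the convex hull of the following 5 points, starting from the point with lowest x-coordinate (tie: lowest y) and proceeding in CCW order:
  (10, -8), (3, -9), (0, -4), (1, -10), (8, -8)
Hull (CCW) = [(0, -4), (1, -10), (10, -8)]

Jarvis march: at each step, from the current hull vertex p, select the next vertex q as the point such that every other point lies strictly to the left of (or on) the directed line p → q. (Equivalently: for every other point r, the cross product (q − p) × (r − p) ≥ 0.)
Starting point (lowest x, tie lowest y): (0, -4). Wrap until returning to start. Resulting hull: (0, -4), (1, -10), (10, -8).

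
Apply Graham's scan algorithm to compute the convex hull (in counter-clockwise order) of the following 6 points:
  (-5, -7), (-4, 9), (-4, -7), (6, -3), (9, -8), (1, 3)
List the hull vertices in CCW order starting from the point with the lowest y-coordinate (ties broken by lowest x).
Hull (CCW) = [(9, -8), (6, -3), (-4, 9), (-5, -7)]

Graham scan procedure:
  1. Find the pivot p₀ = point with lowest y (tie → lowest x): (9, -8).
  2. Sort the remaining points by polar angle around p₀.
  3. Walk through sorted points, maintaining a stack; pop the top while the last three entries make a non-left turn (cross product ≤ 0).
  4. Final stack is the convex hull in CCW order: (9, -8), (6, -3), (-4, 9), (-5, -7).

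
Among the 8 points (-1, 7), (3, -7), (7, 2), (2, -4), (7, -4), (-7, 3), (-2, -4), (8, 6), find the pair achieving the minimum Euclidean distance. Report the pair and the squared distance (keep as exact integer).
Pair = ((3, -7), (2, -4)); squared distance = 10

Compute all C(8, 2) = 28 pairwise squared distances (x_i − x_j)² + (y_i − y_j)². The minimum is 10, attained by the pair ((3, -7), (2, -4)).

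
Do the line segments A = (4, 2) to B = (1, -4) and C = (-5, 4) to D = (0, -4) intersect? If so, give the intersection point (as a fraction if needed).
No (intersection of containing lines falls outside at least one segment)

Parametrize and solve: t = 31/27, s = 10/9. At least one of these is outside [0, 1], so the segments do not intersect.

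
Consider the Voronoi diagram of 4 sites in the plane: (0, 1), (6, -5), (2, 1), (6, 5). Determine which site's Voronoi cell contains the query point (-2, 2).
Nearest site = (0, 1)

The Voronoi cell of site s contains exactly those query points closer to s than to any other site. Compute squared distances from q = (-2, 2) to each site:
  (0 − -2)² + (1 − 2)² = 5
  (2 − -2)² + (1 − 2)² = 17
  (6 − -2)² + (5 − 2)² = 73
  (6 − -2)² + (-5 − 2)² = 113
Minimum is attained by (0, 1), so q lies in its Voronoi cell.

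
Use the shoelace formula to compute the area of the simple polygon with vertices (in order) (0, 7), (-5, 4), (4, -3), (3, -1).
Area = 30

Shoelace formula: Area = (1/2) |Σ_i (x_i · y_{i+1} − x_{i+1} · y_i)| (indices mod n). Compute each cross term:
  (0)(4) − (-5)(7) = 35
  (-5)(-3) − (4)(4) = -1
  (4)(-1) − (3)(-3) = 5
  (3)(7) − (0)(-1) = 21
Sum = 60, so (signed) Area = 60/2 = 30, |Area| = 30.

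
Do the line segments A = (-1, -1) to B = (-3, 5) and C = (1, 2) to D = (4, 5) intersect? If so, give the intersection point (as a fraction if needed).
No (intersection of containing lines falls outside at least one segment)

Parametrize and solve: t = 1/8, s = -3/4. At least one of these is outside [0, 1], so the segments do not intersect.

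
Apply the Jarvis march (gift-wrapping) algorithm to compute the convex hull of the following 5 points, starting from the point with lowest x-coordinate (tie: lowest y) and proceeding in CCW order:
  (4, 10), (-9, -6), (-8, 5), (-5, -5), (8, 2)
Hull (CCW) = [(-9, -6), (-5, -5), (8, 2), (4, 10), (-8, 5)]

Jarvis march: at each step, from the current hull vertex p, select the next vertex q as the point such that every other point lies strictly to the left of (or on) the directed line p → q. (Equivalently: for every other point r, the cross product (q − p) × (r − p) ≥ 0.)
Starting point (lowest x, tie lowest y): (-9, -6). Wrap until returning to start. Resulting hull: (-9, -6), (-5, -5), (8, 2), (4, 10), (-8, 5).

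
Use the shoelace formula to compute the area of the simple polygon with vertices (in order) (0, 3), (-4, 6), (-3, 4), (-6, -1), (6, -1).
Area = 71/2

Shoelace formula: Area = (1/2) |Σ_i (x_i · y_{i+1} − x_{i+1} · y_i)| (indices mod n). Compute each cross term:
  (0)(6) − (-4)(3) = 12
  (-4)(4) − (-3)(6) = 2
  (-3)(-1) − (-6)(4) = 27
  (-6)(-1) − (6)(-1) = 12
  (6)(3) − (0)(-1) = 18
Sum = 71, so (signed) Area = 71/2 = 71/2, |Area| = 71/2.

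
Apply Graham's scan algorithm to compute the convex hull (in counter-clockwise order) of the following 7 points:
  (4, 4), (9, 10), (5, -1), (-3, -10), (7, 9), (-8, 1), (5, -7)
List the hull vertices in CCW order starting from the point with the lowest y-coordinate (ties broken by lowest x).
Hull (CCW) = [(-3, -10), (5, -7), (9, 10), (7, 9), (-8, 1)]

Graham scan procedure:
  1. Find the pivot p₀ = point with lowest y (tie → lowest x): (-3, -10).
  2. Sort the remaining points by polar angle around p₀.
  3. Walk through sorted points, maintaining a stack; pop the top while the last three entries make a non-left turn (cross product ≤ 0).
  4. Final stack is the convex hull in CCW order: (-3, -10), (5, -7), (9, 10), (7, 9), (-8, 1).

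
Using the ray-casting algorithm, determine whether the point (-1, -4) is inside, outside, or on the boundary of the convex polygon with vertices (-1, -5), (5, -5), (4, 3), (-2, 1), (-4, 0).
The point (-1, -4) lies strictly inside the polygon

Cast a horizontal ray to the right from the query point and count how many polygon edges it crosses (each edge strictly once or zero times, handled with the usual half-open convention). 
Parity of crossings → odd ⇒ inside.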